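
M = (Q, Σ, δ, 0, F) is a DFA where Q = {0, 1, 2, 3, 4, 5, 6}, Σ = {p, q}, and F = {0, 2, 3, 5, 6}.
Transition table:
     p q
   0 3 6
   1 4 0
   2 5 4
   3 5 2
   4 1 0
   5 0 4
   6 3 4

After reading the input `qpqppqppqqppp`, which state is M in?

0 --q--> 6
6 --p--> 3
3 --q--> 2
2 --p--> 5
5 --p--> 0
0 --q--> 6
6 --p--> 3
3 --p--> 5
5 --q--> 4
4 --q--> 0
0 --p--> 3
3 --p--> 5
5 --p--> 0

0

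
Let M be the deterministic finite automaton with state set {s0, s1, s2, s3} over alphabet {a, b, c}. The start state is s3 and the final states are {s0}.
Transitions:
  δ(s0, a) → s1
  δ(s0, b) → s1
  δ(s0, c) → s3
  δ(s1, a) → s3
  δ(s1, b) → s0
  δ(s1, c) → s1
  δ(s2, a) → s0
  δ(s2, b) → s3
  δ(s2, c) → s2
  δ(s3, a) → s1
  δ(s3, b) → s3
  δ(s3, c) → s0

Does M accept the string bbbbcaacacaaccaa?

s3 --b--> s3
s3 --b--> s3
s3 --b--> s3
s3 --b--> s3
s3 --c--> s0
s0 --a--> s1
s1 --a--> s3
s3 --c--> s0
s0 --a--> s1
s1 --c--> s1
s1 --a--> s3
s3 --a--> s1
s1 --c--> s1
s1 --c--> s1
s1 --a--> s3
s3 --a--> s1
End in state s1, which is not an accepting state.

rejected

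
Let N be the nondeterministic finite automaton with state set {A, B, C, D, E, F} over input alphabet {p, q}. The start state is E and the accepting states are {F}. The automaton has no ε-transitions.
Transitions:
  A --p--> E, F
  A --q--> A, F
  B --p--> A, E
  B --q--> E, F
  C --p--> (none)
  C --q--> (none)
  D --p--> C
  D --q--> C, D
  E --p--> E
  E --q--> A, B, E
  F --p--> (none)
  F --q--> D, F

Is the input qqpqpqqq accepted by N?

accepted

Start: {E}
read q: {A, B, E}
read q: {A, B, E, F}
read p: {A, E, F}
read q: {A, B, D, E, F}
read p: {A, C, E, F}
read q: {A, B, D, E, F}
read q: {A, B, C, D, E, F}
read q: {A, B, C, D, E, F}
Reachable ∩ accepting = {F} — nonempty.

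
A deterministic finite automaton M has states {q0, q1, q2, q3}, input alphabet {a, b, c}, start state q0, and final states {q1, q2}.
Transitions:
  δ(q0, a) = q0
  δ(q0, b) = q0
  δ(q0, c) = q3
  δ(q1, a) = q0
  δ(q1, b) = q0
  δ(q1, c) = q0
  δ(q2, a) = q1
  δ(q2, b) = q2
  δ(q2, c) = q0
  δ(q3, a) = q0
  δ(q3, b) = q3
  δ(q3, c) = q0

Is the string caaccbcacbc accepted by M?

rejected

q0 --c--> q3
q3 --a--> q0
q0 --a--> q0
q0 --c--> q3
q3 --c--> q0
q0 --b--> q0
q0 --c--> q3
q3 --a--> q0
q0 --c--> q3
q3 --b--> q3
q3 --c--> q0
End in state q0, which is not an accepting state.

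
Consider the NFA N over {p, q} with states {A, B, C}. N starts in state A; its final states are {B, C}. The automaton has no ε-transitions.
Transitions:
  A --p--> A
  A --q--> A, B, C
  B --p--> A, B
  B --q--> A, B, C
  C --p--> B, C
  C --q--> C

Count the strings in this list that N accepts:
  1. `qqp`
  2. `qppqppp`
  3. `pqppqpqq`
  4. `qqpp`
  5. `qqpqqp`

`qqp`: accepted
`qppqppp`: accepted
`pqppqpqq`: accepted
`qqpp`: accepted
`qqpqqp`: accepted

5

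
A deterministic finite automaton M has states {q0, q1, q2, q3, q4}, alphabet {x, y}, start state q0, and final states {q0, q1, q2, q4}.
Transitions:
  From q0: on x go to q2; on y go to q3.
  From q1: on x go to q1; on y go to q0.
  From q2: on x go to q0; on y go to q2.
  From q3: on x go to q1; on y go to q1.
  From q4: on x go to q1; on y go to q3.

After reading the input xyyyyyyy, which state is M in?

q0 --x--> q2
q2 --y--> q2
q2 --y--> q2
q2 --y--> q2
q2 --y--> q2
q2 --y--> q2
q2 --y--> q2
q2 --y--> q2

q2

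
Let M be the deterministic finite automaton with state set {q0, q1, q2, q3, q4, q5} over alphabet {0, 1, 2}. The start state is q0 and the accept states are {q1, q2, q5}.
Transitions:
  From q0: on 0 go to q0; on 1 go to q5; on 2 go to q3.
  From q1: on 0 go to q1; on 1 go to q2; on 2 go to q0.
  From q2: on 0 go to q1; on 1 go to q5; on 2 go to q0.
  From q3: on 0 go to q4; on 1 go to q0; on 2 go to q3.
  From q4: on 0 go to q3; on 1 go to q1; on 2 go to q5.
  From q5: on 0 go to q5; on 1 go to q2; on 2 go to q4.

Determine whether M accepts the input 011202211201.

rejected

q0 --0--> q0
q0 --1--> q5
q5 --1--> q2
q2 --2--> q0
q0 --0--> q0
q0 --2--> q3
q3 --2--> q3
q3 --1--> q0
q0 --1--> q5
q5 --2--> q4
q4 --0--> q3
q3 --1--> q0
End in state q0, which is not an accepting state.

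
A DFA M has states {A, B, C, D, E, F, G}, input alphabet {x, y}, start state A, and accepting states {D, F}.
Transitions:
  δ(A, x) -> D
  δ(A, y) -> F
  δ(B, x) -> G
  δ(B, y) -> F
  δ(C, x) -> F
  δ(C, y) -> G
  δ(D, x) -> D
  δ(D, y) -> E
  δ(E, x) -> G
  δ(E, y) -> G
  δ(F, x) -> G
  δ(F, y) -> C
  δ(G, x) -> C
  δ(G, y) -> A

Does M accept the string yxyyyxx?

rejected

A --y--> F
F --x--> G
G --y--> A
A --y--> F
F --y--> C
C --x--> F
F --x--> G
End in state G, which is not an accepting state.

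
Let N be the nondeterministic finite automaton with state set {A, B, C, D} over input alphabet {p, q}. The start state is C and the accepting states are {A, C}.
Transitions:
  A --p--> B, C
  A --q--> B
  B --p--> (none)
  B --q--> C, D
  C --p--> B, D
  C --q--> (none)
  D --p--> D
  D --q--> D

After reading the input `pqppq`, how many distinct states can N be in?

Start: {C}
read p: {B, D}
read q: {C, D}
read p: {B, D}
read p: {D}
read q: {D}
Final reachable set {D} has 1 state.

1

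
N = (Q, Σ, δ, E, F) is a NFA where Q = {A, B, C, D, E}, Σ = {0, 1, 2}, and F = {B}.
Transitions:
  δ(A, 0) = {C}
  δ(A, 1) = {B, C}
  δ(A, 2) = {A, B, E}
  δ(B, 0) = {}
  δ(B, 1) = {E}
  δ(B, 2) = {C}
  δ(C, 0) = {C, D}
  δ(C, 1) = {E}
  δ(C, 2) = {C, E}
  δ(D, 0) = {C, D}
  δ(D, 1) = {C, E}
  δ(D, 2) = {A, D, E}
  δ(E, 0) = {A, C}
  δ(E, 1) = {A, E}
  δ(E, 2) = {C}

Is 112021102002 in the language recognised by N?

rejected

Start: {E}
read 1: {A, E}
read 1: {A, B, C, E}
read 2: {A, B, C, E}
read 0: {A, C, D}
read 2: {A, B, C, D, E}
read 1: {A, B, C, E}
read 1: {A, B, C, E}
read 0: {A, C, D}
read 2: {A, B, C, D, E}
read 0: {A, C, D}
read 0: {C, D}
read 2: {A, C, D, E}
Reachable ∩ accepting = {} — empty.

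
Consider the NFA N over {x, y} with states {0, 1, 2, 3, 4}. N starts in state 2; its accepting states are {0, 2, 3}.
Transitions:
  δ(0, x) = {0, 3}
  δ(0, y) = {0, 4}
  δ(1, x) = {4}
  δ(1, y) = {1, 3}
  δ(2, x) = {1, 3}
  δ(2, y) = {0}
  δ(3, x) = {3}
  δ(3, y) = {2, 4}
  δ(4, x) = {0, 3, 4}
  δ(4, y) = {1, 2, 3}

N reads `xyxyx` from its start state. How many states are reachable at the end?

Start: {2}
read x: {1, 3}
read y: {1, 2, 3, 4}
read x: {0, 1, 3, 4}
read y: {0, 1, 2, 3, 4}
read x: {0, 1, 3, 4}
Final reachable set {0, 1, 3, 4} has 4 states.

4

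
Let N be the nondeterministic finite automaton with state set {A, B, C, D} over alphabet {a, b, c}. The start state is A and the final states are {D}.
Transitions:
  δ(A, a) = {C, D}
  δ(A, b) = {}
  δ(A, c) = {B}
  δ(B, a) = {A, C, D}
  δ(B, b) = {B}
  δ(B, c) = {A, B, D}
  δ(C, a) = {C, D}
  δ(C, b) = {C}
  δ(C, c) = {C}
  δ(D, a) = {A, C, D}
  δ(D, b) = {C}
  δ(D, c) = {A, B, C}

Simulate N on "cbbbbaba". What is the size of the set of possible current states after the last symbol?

2

Start: {A}
read c: {B}
read b: {B}
read b: {B}
read b: {B}
read b: {B}
read a: {A, C, D}
read b: {C}
read a: {C, D}
Final reachable set {C, D} has 2 states.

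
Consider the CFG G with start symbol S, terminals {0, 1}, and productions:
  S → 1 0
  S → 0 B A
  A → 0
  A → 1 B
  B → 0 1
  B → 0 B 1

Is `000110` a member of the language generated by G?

S ⇒ 0BA ⇒ 00B1A ⇒ 00011A ⇒ 000110

yes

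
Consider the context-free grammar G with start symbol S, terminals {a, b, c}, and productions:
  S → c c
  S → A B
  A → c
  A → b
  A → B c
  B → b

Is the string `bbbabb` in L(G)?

no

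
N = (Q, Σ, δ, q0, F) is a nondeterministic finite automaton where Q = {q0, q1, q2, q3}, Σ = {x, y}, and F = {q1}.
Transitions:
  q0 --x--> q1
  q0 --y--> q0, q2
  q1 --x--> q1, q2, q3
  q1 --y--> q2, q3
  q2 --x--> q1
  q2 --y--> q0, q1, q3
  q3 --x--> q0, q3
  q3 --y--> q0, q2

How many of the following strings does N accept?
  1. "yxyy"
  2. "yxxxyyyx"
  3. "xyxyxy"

2

"yxyy": accepted
"yxxxyyyx": accepted
"xyxyxy": rejected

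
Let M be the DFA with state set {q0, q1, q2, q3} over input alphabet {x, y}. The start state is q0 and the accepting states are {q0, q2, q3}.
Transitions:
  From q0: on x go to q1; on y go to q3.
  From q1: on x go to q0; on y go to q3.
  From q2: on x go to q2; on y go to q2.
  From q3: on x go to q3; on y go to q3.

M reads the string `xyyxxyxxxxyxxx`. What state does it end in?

q3

q0 --x--> q1
q1 --y--> q3
q3 --y--> q3
q3 --x--> q3
q3 --x--> q3
q3 --y--> q3
q3 --x--> q3
q3 --x--> q3
q3 --x--> q3
q3 --x--> q3
q3 --y--> q3
q3 --x--> q3
q3 --x--> q3
q3 --x--> q3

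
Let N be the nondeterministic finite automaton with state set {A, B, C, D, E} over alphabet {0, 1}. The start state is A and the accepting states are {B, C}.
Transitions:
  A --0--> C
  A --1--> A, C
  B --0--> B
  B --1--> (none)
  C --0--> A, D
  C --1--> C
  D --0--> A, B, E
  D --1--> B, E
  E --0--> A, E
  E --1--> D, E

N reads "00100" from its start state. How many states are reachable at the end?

Start: {A}
read 0: {C}
read 0: {A, D}
read 1: {A, B, C, E}
read 0: {A, B, C, D, E}
read 0: {A, B, C, D, E}
Final reachable set {A, B, C, D, E} has 5 states.

5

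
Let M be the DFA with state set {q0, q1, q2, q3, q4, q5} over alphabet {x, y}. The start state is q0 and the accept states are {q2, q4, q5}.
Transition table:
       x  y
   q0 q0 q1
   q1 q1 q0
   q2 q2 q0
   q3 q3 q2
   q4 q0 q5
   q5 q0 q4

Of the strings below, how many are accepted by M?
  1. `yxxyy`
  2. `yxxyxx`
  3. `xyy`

0

`yxxyy`: rejected
`yxxyxx`: rejected
`xyy`: rejected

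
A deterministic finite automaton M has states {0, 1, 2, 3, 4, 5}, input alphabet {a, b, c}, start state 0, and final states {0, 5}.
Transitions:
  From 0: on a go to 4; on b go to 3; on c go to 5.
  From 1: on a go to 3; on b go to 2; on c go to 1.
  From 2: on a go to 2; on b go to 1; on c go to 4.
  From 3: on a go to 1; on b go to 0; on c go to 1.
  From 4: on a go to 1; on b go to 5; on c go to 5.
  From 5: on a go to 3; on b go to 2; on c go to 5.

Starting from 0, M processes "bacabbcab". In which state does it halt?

0

0 --b--> 3
3 --a--> 1
1 --c--> 1
1 --a--> 3
3 --b--> 0
0 --b--> 3
3 --c--> 1
1 --a--> 3
3 --b--> 0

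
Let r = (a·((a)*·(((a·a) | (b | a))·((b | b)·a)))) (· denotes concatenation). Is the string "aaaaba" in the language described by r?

Split as a·aaaba: a matches a and ((a)*·(((a·a)|(b|a))·((b|b)·a))) matches aaaba.

yes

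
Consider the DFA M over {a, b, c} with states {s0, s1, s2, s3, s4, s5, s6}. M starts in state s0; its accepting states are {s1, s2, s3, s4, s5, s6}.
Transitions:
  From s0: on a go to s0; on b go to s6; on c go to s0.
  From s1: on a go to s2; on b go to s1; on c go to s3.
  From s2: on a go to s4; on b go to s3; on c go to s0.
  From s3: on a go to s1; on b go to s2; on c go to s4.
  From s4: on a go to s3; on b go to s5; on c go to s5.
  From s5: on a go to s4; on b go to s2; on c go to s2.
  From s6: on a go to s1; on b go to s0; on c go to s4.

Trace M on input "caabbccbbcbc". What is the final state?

s4

s0 --c--> s0
s0 --a--> s0
s0 --a--> s0
s0 --b--> s6
s6 --b--> s0
s0 --c--> s0
s0 --c--> s0
s0 --b--> s6
s6 --b--> s0
s0 --c--> s0
s0 --b--> s6
s6 --c--> s4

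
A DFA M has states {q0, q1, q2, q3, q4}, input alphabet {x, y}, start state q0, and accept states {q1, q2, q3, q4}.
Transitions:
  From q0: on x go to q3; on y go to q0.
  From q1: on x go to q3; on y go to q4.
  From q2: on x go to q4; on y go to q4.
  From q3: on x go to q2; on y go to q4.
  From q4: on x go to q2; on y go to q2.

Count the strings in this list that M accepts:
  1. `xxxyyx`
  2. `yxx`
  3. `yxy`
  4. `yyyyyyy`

`xxxyyx`: accepted
`yxx`: accepted
`yxy`: accepted
`yyyyyyy`: rejected

3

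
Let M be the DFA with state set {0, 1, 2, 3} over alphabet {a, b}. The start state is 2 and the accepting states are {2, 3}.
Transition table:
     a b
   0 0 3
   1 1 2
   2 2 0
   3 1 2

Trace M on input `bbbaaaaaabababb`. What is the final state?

2 --b--> 0
0 --b--> 3
3 --b--> 2
2 --a--> 2
2 --a--> 2
2 --a--> 2
2 --a--> 2
2 --a--> 2
2 --a--> 2
2 --b--> 0
0 --a--> 0
0 --b--> 3
3 --a--> 1
1 --b--> 2
2 --b--> 0

0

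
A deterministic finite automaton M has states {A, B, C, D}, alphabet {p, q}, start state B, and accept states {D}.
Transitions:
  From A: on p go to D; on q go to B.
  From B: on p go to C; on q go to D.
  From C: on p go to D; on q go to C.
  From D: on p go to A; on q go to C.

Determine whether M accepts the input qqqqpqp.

accepted

B --q--> D
D --q--> C
C --q--> C
C --q--> C
C --p--> D
D --q--> C
C --p--> D
End in state D, which is an accepting state.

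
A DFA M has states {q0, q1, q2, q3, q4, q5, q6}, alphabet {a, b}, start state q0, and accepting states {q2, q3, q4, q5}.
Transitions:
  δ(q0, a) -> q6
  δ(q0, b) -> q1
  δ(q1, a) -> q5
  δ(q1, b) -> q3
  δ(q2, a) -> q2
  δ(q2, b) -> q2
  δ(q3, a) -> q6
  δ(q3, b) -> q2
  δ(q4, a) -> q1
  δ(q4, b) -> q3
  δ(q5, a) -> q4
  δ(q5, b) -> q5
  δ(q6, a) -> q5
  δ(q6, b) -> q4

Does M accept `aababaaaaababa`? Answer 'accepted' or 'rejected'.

q0 --a--> q6
q6 --a--> q5
q5 --b--> q5
q5 --a--> q4
q4 --b--> q3
q3 --a--> q6
q6 --a--> q5
q5 --a--> q4
q4 --a--> q1
q1 --a--> q5
q5 --b--> q5
q5 --a--> q4
q4 --b--> q3
q3 --a--> q6
End in state q6, which is not an accepting state.

rejected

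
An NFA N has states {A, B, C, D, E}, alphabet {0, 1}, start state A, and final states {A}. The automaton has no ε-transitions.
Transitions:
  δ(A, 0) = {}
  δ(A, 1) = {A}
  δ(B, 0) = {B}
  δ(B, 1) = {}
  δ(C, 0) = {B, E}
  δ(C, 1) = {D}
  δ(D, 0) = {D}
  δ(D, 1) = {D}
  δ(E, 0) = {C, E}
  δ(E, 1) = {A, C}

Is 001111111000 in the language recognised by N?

Start: {A}
read 0: {}
The reachable set is empty and stays empty for the remaining 11 symbols.
Reachable ∩ accepting = {} — empty.

rejected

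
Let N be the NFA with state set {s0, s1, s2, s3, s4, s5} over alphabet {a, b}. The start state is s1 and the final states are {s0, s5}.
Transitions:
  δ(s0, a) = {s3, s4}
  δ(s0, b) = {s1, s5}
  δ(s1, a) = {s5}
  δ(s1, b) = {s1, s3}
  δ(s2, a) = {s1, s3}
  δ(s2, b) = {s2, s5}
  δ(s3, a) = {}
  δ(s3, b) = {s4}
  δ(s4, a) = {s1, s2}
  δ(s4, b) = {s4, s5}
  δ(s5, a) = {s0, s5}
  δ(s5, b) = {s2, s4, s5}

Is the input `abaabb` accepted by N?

Start: {s1}
read a: {s5}
read b: {s2, s4, s5}
read a: {s0, s1, s2, s3, s5}
read a: {s0, s1, s3, s4, s5}
read b: {s1, s2, s3, s4, s5}
read b: {s1, s2, s3, s4, s5}
Reachable ∩ accepting = {s5} — nonempty.

accepted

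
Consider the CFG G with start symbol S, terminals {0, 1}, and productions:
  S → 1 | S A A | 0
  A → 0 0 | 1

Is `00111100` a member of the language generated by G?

no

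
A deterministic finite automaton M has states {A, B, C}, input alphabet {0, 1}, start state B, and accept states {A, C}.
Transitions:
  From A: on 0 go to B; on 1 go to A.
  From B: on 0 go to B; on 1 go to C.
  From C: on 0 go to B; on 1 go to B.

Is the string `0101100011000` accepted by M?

rejected

B --0--> B
B --1--> C
C --0--> B
B --1--> C
C --1--> B
B --0--> B
B --0--> B
B --0--> B
B --1--> C
C --1--> B
B --0--> B
B --0--> B
B --0--> B
End in state B, which is not an accepting state.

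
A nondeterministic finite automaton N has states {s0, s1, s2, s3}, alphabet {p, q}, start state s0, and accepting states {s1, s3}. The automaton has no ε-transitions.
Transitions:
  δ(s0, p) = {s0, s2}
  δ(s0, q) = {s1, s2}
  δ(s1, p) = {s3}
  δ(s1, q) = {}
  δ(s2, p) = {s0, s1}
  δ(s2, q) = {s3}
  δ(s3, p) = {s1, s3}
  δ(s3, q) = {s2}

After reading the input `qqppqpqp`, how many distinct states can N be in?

Start: {s0}
read q: {s1, s2}
read q: {s3}
read p: {s1, s3}
read p: {s1, s3}
read q: {s2}
read p: {s0, s1}
read q: {s1, s2}
read p: {s0, s1, s3}
Final reachable set {s0, s1, s3} has 3 states.

3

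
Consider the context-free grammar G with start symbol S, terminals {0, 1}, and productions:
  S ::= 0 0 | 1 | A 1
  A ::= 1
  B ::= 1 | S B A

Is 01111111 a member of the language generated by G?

no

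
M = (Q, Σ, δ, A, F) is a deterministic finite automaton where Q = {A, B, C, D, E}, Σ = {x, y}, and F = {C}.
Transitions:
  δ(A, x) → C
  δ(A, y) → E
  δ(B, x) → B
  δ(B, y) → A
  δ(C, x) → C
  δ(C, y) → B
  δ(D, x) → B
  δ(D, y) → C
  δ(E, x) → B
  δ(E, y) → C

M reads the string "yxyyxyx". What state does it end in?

C

A --y--> E
E --x--> B
B --y--> A
A --y--> E
E --x--> B
B --y--> A
A --x--> C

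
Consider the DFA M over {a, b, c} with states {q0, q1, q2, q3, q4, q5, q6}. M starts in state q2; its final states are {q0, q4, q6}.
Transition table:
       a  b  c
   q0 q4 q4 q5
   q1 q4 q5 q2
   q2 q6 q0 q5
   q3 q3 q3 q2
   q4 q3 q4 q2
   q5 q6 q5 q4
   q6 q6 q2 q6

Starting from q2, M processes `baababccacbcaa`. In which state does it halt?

q2 --b--> q0
q0 --a--> q4
q4 --a--> q3
q3 --b--> q3
q3 --a--> q3
q3 --b--> q3
q3 --c--> q2
q2 --c--> q5
q5 --a--> q6
q6 --c--> q6
q6 --b--> q2
q2 --c--> q5
q5 --a--> q6
q6 --a--> q6

q6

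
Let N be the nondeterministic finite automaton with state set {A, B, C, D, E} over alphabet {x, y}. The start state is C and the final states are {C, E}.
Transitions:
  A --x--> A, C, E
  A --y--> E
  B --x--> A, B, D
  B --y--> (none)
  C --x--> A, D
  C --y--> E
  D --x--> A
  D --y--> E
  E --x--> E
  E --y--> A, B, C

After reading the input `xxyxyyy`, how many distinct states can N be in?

4

Start: {C}
read x: {A, D}
read x: {A, C, E}
read y: {A, B, C, E}
read x: {A, B, C, D, E}
read y: {A, B, C, E}
read y: {A, B, C, E}
read y: {A, B, C, E}
Final reachable set {A, B, C, E} has 4 states.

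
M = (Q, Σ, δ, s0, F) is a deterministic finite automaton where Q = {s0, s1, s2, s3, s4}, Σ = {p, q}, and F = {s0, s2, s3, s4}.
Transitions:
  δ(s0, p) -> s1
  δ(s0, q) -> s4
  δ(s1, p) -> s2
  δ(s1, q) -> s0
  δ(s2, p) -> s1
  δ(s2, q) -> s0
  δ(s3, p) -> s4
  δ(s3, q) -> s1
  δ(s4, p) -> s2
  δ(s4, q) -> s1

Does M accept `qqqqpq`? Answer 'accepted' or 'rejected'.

accepted

s0 --q--> s4
s4 --q--> s1
s1 --q--> s0
s0 --q--> s4
s4 --p--> s2
s2 --q--> s0
End in state s0, which is an accepting state.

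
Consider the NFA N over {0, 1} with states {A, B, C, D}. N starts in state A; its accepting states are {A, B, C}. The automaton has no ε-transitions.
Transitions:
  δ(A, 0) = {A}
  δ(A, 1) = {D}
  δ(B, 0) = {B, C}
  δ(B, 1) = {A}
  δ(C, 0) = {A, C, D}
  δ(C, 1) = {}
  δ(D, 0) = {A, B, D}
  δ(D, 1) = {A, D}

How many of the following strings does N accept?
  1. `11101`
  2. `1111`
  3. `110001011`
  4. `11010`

4

`11101`: accepted
`1111`: accepted
`110001011`: accepted
`11010`: accepted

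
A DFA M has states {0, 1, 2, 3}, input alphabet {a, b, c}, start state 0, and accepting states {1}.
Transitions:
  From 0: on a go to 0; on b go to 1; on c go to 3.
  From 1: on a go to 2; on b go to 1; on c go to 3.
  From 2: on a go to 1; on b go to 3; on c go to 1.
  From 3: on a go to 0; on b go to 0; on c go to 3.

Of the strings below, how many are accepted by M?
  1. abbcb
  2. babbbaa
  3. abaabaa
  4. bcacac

abbcb: rejected
babbbaa: accepted
abaabaa: accepted
bcacac: rejected

2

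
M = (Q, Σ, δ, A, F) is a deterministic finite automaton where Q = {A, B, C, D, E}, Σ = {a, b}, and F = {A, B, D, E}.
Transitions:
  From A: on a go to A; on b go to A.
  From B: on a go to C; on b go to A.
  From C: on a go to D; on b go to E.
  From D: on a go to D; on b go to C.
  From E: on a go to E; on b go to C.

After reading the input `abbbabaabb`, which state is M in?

A

A --a--> A
A --b--> A
A --b--> A
A --b--> A
A --a--> A
A --b--> A
A --a--> A
A --a--> A
A --b--> A
A --b--> A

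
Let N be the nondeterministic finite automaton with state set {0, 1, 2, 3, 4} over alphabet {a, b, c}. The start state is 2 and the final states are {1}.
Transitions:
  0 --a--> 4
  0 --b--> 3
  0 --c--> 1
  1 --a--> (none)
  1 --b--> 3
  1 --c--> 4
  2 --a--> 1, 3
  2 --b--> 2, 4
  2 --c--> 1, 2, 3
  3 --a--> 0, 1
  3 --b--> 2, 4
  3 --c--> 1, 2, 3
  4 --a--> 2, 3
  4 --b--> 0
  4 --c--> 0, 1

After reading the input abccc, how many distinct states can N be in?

5

Start: {2}
read a: {1, 3}
read b: {2, 3, 4}
read c: {0, 1, 2, 3}
read c: {1, 2, 3, 4}
read c: {0, 1, 2, 3, 4}
Final reachable set {0, 1, 2, 3, 4} has 5 states.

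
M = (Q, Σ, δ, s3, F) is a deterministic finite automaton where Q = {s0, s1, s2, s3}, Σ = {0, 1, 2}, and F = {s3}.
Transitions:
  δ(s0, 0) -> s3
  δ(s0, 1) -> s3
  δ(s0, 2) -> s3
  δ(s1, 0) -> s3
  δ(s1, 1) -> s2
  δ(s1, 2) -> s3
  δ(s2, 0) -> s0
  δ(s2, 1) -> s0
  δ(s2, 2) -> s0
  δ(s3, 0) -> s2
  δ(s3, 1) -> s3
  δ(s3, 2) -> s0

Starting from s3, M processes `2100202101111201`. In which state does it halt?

s3 --2--> s0
s0 --1--> s3
s3 --0--> s2
s2 --0--> s0
s0 --2--> s3
s3 --0--> s2
s2 --2--> s0
s0 --1--> s3
s3 --0--> s2
s2 --1--> s0
s0 --1--> s3
s3 --1--> s3
s3 --1--> s3
s3 --2--> s0
s0 --0--> s3
s3 --1--> s3

s3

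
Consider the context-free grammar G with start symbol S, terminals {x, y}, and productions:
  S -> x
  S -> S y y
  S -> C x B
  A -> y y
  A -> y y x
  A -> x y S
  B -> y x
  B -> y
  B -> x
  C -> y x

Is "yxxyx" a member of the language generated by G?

S ⇒ CxB ⇒ yxxB ⇒ yxxyx

yes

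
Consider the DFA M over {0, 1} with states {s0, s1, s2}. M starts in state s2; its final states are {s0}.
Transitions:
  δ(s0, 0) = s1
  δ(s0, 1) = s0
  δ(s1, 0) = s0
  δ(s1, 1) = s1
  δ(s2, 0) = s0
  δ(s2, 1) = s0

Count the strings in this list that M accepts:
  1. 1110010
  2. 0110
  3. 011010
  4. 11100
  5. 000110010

1110010: rejected
0110: rejected
011010: accepted
11100: accepted
000110010: rejected

2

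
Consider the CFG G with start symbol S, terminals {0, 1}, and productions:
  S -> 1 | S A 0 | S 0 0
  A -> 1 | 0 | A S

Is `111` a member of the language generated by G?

no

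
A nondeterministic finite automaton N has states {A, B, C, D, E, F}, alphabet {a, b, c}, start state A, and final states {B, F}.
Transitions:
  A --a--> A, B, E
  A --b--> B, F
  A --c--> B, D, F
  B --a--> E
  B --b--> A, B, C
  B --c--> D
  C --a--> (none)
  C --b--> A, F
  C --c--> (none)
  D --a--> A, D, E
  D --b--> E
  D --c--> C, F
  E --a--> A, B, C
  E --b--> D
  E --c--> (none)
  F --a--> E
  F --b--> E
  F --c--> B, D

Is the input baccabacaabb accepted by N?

rejected

Start: {A}
read b: {B, F}
read a: {E}
read c: {}
The reachable set is empty and stays empty for the remaining 9 symbols.
Reachable ∩ accepting = {} — empty.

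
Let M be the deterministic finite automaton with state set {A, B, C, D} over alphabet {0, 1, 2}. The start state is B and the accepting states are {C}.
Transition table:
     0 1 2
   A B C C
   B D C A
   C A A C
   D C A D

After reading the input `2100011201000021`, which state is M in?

B --2--> A
A --1--> C
C --0--> A
A --0--> B
B --0--> D
D --1--> A
A --1--> C
C --2--> C
C --0--> A
A --1--> C
C --0--> A
A --0--> B
B --0--> D
D --0--> C
C --2--> C
C --1--> A

A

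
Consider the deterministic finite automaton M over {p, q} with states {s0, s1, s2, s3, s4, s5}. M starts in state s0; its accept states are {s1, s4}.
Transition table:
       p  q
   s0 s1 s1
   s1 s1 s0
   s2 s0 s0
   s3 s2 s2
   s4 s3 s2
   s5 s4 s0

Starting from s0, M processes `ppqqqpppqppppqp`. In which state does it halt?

s1

s0 --p--> s1
s1 --p--> s1
s1 --q--> s0
s0 --q--> s1
s1 --q--> s0
s0 --p--> s1
s1 --p--> s1
s1 --p--> s1
s1 --q--> s0
s0 --p--> s1
s1 --p--> s1
s1 --p--> s1
s1 --p--> s1
s1 --q--> s0
s0 --p--> s1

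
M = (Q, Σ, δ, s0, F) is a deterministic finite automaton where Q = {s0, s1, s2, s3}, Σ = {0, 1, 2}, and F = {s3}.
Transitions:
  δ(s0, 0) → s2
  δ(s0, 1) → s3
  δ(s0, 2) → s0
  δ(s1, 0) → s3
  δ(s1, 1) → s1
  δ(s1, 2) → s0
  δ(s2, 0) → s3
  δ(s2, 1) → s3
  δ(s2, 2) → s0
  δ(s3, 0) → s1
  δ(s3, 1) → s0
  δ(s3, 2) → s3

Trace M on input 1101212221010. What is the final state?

s3

s0 --1--> s3
s3 --1--> s0
s0 --0--> s2
s2 --1--> s3
s3 --2--> s3
s3 --1--> s0
s0 --2--> s0
s0 --2--> s0
s0 --2--> s0
s0 --1--> s3
s3 --0--> s1
s1 --1--> s1
s1 --0--> s3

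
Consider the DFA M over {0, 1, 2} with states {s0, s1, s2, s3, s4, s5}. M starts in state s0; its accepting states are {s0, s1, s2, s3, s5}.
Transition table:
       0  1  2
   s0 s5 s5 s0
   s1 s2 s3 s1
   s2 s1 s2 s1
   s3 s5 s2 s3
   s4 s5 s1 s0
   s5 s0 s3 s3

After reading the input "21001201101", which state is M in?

s0 --2--> s0
s0 --1--> s5
s5 --0--> s0
s0 --0--> s5
s5 --1--> s3
s3 --2--> s3
s3 --0--> s5
s5 --1--> s3
s3 --1--> s2
s2 --0--> s1
s1 --1--> s3

s3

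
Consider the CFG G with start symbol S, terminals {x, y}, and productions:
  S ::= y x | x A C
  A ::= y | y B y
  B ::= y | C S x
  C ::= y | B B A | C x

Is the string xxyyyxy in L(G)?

no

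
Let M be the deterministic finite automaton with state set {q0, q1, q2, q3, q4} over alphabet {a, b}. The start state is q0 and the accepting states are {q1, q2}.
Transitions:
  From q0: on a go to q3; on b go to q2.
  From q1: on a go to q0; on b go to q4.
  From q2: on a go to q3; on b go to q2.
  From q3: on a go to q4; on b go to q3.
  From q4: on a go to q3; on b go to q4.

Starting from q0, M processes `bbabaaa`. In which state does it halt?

q0 --b--> q2
q2 --b--> q2
q2 --a--> q3
q3 --b--> q3
q3 --a--> q4
q4 --a--> q3
q3 --a--> q4

q4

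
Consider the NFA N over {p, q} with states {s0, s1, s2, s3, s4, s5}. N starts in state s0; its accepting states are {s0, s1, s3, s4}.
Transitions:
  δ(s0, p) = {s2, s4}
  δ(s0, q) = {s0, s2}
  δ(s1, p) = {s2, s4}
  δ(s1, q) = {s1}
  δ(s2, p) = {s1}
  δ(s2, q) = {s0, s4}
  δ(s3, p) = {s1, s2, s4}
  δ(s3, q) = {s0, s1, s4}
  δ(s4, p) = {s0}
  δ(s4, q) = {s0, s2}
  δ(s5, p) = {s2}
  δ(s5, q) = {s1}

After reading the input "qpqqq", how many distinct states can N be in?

4

Start: {s0}
read q: {s0, s2}
read p: {s1, s2, s4}
read q: {s0, s1, s2, s4}
read q: {s0, s1, s2, s4}
read q: {s0, s1, s2, s4}
Final reachable set {s0, s1, s2, s4} has 4 states.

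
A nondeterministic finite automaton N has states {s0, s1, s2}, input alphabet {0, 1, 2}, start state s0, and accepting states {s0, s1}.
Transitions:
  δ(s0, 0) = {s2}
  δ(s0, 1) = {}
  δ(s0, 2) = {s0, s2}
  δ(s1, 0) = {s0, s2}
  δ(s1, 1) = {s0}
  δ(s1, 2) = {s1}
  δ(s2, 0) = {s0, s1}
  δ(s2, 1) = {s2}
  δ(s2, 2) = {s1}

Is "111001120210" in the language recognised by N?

Start: {s0}
read 1: {}
The reachable set is empty and stays empty for the remaining 11 symbols.
Reachable ∩ accepting = {} — empty.

rejected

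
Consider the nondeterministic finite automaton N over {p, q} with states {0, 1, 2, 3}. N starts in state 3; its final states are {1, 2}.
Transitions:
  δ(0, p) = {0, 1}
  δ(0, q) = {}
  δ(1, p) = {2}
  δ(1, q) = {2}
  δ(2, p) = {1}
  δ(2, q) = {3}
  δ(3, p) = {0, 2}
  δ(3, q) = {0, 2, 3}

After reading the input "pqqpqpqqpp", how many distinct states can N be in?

Start: {3}
read p: {0, 2}
read q: {3}
read q: {0, 2, 3}
read p: {0, 1, 2}
read q: {2, 3}
read p: {0, 1, 2}
read q: {2, 3}
read q: {0, 2, 3}
read p: {0, 1, 2}
read p: {0, 1, 2}
Final reachable set {0, 1, 2} has 3 states.

3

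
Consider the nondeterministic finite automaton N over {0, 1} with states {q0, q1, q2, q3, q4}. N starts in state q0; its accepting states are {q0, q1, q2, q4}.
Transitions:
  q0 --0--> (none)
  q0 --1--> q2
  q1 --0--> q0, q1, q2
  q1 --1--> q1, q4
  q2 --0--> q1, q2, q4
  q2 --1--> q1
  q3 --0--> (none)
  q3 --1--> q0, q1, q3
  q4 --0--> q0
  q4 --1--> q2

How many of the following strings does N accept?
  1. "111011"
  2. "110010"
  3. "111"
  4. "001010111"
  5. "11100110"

"111011": accepted
"110010": accepted
"111": accepted
"001010111": rejected
"11100110": accepted

4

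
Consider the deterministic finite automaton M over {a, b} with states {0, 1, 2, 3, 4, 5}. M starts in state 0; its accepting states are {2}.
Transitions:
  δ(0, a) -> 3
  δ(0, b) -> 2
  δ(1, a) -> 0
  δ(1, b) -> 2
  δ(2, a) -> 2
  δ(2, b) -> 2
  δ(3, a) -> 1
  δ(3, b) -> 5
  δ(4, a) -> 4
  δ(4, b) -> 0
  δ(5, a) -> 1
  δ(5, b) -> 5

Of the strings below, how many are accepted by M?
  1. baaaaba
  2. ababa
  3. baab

3

baaaaba: accepted
ababa: accepted
baab: accepted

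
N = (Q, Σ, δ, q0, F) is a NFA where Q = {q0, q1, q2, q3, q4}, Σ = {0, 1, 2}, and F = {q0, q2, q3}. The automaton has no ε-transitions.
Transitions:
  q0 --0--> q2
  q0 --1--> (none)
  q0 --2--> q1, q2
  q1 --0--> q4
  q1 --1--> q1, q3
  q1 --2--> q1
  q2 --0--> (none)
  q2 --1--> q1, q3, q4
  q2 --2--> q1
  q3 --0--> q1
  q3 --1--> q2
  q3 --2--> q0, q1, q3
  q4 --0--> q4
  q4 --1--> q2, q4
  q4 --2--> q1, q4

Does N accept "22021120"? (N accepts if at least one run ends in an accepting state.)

Start: {q0}
read 2: {q1, q2}
read 2: {q1}
read 0: {q4}
read 2: {q1, q4}
read 1: {q1, q2, q3, q4}
read 1: {q1, q2, q3, q4}
read 2: {q0, q1, q3, q4}
read 0: {q1, q2, q4}
Reachable ∩ accepting = {q2} — nonempty.

accepted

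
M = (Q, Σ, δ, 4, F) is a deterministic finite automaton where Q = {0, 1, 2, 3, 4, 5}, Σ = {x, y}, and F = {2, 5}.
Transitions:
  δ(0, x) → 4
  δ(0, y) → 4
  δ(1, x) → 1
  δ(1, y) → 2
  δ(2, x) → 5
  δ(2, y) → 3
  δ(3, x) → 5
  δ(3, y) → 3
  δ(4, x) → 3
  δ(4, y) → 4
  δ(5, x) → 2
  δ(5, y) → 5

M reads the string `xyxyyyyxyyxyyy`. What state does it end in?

4 --x--> 3
3 --y--> 3
3 --x--> 5
5 --y--> 5
5 --y--> 5
5 --y--> 5
5 --y--> 5
5 --x--> 2
2 --y--> 3
3 --y--> 3
3 --x--> 5
5 --y--> 5
5 --y--> 5
5 --y--> 5

5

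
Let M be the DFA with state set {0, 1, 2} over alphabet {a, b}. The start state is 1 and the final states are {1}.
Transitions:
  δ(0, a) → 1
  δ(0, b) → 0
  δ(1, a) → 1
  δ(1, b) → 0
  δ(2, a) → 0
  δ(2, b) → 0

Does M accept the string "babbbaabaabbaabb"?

1 --b--> 0
0 --a--> 1
1 --b--> 0
0 --b--> 0
0 --b--> 0
0 --a--> 1
1 --a--> 1
1 --b--> 0
0 --a--> 1
1 --a--> 1
1 --b--> 0
0 --b--> 0
0 --a--> 1
1 --a--> 1
1 --b--> 0
0 --b--> 0
End in state 0, which is not an accepting state.

rejected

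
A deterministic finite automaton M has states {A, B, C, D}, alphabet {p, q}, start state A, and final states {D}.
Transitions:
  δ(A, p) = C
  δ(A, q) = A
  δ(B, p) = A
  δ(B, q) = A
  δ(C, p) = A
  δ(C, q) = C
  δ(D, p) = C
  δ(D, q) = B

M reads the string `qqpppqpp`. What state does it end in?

A --q--> A
A --q--> A
A --p--> C
C --p--> A
A --p--> C
C --q--> C
C --p--> A
A --p--> C

C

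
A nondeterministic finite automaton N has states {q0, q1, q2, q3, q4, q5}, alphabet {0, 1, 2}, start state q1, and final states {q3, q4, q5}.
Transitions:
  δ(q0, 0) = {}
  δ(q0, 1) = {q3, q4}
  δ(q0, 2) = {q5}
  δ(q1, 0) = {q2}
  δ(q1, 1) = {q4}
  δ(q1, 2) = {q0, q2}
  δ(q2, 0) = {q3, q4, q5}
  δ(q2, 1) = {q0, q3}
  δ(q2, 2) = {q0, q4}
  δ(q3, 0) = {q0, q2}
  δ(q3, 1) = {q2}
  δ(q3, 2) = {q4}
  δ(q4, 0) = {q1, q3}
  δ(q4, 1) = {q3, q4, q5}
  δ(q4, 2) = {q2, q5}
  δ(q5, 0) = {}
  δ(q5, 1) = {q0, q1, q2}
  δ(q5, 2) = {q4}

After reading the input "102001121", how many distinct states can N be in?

Start: {q1}
read 1: {q4}
read 0: {q1, q3}
read 2: {q0, q2, q4}
read 0: {q1, q3, q4, q5}
read 0: {q0, q1, q2, q3}
read 1: {q0, q2, q3, q4}
read 1: {q0, q2, q3, q4, q5}
read 2: {q0, q2, q4, q5}
read 1: {q0, q1, q2, q3, q4, q5}
Final reachable set {q0, q1, q2, q3, q4, q5} has 6 states.

6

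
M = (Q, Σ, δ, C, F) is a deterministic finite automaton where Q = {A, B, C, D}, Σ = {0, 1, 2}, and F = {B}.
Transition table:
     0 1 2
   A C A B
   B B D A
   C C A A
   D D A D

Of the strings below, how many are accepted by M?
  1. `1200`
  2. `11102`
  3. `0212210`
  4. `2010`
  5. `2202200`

`1200`: accepted
`11102`: rejected
`0212210`: rejected
`2010`: rejected
`2202200`: accepted

2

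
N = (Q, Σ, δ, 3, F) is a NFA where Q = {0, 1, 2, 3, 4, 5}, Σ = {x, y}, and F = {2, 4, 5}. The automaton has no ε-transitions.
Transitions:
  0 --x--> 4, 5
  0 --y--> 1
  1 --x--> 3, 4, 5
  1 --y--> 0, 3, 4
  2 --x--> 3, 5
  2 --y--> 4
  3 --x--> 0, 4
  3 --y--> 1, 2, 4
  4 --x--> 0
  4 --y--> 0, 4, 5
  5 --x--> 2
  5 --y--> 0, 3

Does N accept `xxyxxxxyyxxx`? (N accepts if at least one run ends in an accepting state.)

Start: {3}
read x: {0, 4}
read x: {0, 4, 5}
read y: {0, 1, 3, 4, 5}
read x: {0, 2, 3, 4, 5}
read x: {0, 2, 3, 4, 5}
read x: {0, 2, 3, 4, 5}
read x: {0, 2, 3, 4, 5}
read y: {0, 1, 2, 3, 4, 5}
read y: {0, 1, 2, 3, 4, 5}
read x: {0, 2, 3, 4, 5}
read x: {0, 2, 3, 4, 5}
read x: {0, 2, 3, 4, 5}
Reachable ∩ accepting = {2, 4, 5} — nonempty.

accepted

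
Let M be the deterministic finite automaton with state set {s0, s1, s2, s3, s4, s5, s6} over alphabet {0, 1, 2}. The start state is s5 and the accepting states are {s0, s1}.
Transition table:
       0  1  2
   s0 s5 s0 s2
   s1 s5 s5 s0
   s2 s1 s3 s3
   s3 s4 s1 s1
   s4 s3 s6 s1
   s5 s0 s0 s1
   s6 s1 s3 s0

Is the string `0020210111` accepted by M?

s5 --0--> s0
s0 --0--> s5
s5 --2--> s1
s1 --0--> s5
s5 --2--> s1
s1 --1--> s5
s5 --0--> s0
s0 --1--> s0
s0 --1--> s0
s0 --1--> s0
End in state s0, which is an accepting state.

accepted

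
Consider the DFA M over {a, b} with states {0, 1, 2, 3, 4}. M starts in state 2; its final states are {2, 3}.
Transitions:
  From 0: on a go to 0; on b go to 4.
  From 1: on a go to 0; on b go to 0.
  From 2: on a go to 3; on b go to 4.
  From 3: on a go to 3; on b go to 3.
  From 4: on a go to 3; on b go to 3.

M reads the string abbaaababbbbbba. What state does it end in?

2 --a--> 3
3 --b--> 3
3 --b--> 3
3 --a--> 3
3 --a--> 3
3 --a--> 3
3 --b--> 3
3 --a--> 3
3 --b--> 3
3 --b--> 3
3 --b--> 3
3 --b--> 3
3 --b--> 3
3 --b--> 3
3 --a--> 3

3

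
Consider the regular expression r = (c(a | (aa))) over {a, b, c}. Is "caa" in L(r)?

Split as c·aa: c matches c and (a|(aa)) matches aa.

yes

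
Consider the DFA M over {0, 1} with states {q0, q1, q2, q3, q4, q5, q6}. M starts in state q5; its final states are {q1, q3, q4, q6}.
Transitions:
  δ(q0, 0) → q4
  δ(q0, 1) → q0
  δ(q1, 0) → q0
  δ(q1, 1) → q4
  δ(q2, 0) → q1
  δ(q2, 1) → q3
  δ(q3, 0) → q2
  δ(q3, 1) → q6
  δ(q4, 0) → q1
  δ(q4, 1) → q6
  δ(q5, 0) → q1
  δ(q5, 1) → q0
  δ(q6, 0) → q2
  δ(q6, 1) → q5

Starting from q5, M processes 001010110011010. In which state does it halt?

q5 --0--> q1
q1 --0--> q0
q0 --1--> q0
q0 --0--> q4
q4 --1--> q6
q6 --0--> q2
q2 --1--> q3
q3 --1--> q6
q6 --0--> q2
q2 --0--> q1
q1 --1--> q4
q4 --1--> q6
q6 --0--> q2
q2 --1--> q3
q3 --0--> q2

q2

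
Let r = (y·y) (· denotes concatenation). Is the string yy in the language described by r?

Split as y·y: y matches y and y matches y.

yes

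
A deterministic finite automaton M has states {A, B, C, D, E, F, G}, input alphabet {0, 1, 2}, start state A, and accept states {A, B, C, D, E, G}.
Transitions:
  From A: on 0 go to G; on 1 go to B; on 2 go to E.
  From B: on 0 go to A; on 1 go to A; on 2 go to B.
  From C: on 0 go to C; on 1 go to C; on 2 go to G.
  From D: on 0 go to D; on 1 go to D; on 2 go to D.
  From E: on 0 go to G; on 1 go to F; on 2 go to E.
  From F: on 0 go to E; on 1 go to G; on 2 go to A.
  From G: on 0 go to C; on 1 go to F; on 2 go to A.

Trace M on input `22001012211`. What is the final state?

A --2--> E
E --2--> E
E --0--> G
G --0--> C
C --1--> C
C --0--> C
C --1--> C
C --2--> G
G --2--> A
A --1--> B
B --1--> A

A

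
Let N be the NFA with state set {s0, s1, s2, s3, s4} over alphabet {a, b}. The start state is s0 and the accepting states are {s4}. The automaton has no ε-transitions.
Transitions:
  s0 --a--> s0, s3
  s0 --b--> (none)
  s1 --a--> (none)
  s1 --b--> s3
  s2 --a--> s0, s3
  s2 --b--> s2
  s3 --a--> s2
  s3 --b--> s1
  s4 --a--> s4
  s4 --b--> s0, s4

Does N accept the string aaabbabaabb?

Start: {s0}
read a: {s0, s3}
read a: {s0, s2, s3}
read a: {s0, s2, s3}
read b: {s1, s2}
read b: {s2, s3}
read a: {s0, s2, s3}
read b: {s1, s2}
read a: {s0, s3}
read a: {s0, s2, s3}
read b: {s1, s2}
read b: {s2, s3}
Reachable ∩ accepting = {} — empty.

rejected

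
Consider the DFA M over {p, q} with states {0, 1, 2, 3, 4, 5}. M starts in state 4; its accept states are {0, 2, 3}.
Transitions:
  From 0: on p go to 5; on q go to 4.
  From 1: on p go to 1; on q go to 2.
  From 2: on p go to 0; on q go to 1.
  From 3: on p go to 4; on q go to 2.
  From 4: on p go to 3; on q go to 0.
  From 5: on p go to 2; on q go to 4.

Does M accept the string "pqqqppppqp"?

4 --p--> 3
3 --q--> 2
2 --q--> 1
1 --q--> 2
2 --p--> 0
0 --p--> 5
5 --p--> 2
2 --p--> 0
0 --q--> 4
4 --p--> 3
End in state 3, which is an accepting state.

accepted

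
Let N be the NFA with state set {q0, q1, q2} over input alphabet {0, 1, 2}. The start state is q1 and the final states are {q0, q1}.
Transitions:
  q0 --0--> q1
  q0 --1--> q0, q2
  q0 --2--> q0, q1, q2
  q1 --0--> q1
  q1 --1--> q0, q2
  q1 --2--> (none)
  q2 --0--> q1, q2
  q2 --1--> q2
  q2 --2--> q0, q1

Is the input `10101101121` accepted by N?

Start: {q1}
read 1: {q0, q2}
read 0: {q1, q2}
read 1: {q0, q2}
read 0: {q1, q2}
read 1: {q0, q2}
read 1: {q0, q2}
read 0: {q1, q2}
read 1: {q0, q2}
read 1: {q0, q2}
read 2: {q0, q1, q2}
read 1: {q0, q2}
Reachable ∩ accepting = {q0} — nonempty.

accepted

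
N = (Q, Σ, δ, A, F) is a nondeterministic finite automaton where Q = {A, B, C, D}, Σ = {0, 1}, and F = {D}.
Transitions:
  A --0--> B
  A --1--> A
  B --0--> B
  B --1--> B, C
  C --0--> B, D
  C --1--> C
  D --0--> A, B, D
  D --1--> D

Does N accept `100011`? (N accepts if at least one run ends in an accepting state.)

rejected

Start: {A}
read 1: {A}
read 0: {B}
read 0: {B}
read 0: {B}
read 1: {B, C}
read 1: {B, C}
Reachable ∩ accepting = {} — empty.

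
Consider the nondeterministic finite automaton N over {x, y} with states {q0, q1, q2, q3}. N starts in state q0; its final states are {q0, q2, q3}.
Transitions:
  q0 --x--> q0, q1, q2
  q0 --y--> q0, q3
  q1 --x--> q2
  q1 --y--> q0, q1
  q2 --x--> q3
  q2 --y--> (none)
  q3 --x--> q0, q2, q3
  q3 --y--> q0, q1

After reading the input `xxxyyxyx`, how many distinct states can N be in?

Start: {q0}
read x: {q0, q1, q2}
read x: {q0, q1, q2, q3}
read x: {q0, q1, q2, q3}
read y: {q0, q1, q3}
read y: {q0, q1, q3}
read x: {q0, q1, q2, q3}
read y: {q0, q1, q3}
read x: {q0, q1, q2, q3}
Final reachable set {q0, q1, q2, q3} has 4 states.

4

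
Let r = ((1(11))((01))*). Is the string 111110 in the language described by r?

no

No split of 111110 into u·v has (1(11)) matching u and ((01))* matching v.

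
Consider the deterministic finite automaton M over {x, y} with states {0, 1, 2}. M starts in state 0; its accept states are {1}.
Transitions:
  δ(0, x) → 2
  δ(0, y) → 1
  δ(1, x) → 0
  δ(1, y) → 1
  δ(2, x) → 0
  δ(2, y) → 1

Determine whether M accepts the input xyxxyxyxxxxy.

0 --x--> 2
2 --y--> 1
1 --x--> 0
0 --x--> 2
2 --y--> 1
1 --x--> 0
0 --y--> 1
1 --x--> 0
0 --x--> 2
2 --x--> 0
0 --x--> 2
2 --y--> 1
End in state 1, which is an accepting state.

accepted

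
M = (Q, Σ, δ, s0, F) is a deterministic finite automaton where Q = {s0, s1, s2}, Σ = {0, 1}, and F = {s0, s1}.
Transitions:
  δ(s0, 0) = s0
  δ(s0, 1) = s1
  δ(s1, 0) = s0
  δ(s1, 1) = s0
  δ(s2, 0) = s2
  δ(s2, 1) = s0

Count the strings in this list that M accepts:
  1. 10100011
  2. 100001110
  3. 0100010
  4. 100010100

4

10100011: accepted
100001110: accepted
0100010: accepted
100010100: accepted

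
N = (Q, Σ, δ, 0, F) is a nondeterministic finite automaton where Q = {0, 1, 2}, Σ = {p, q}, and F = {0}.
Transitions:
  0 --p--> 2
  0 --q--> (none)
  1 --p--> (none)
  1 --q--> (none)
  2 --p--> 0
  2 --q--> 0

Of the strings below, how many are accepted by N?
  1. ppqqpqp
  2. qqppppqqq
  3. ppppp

ppqqpqp: rejected
qqppppqqq: rejected
ppppp: rejected

0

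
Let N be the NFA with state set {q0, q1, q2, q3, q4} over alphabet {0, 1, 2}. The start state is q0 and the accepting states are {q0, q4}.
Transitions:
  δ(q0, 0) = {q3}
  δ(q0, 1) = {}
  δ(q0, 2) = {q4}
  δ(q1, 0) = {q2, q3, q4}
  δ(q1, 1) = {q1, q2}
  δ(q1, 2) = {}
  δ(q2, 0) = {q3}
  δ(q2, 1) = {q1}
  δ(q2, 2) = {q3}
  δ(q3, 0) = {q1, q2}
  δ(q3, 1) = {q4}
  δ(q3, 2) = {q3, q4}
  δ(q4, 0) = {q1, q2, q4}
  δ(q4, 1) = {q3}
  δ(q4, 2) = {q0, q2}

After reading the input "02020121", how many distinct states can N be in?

Start: {q0}
read 0: {q3}
read 2: {q3, q4}
read 0: {q1, q2, q4}
read 2: {q0, q2, q3}
read 0: {q1, q2, q3}
read 1: {q1, q2, q4}
read 2: {q0, q2, q3}
read 1: {q1, q4}
Final reachable set {q1, q4} has 2 states.

2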